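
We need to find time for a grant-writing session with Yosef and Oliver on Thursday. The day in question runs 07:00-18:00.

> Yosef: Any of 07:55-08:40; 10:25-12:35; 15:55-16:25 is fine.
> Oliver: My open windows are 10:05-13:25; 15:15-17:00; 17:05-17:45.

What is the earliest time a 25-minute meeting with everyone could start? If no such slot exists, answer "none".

Yosef ∩ Oliver: 10:25-12:35, 15:55-16:25.
Those are the intersection windows.
The first common window of at least 25 minutes is 10:25-12:35, so the earliest start is 10:25.

10:25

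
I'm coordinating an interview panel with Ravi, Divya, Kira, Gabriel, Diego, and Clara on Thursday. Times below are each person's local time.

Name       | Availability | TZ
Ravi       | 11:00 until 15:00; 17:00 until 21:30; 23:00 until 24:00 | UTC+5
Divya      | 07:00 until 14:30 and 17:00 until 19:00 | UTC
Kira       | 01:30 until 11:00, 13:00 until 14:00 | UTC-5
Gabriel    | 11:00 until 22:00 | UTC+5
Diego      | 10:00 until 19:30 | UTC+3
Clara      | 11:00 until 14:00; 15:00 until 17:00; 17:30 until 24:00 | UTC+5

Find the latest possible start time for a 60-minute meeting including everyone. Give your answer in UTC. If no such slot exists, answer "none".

Ravi in UTC: 06:00-10:00, 12:00-16:30, 18:00-19:00 (subtract 5h to convert from UTC+5).
Divya in UTC: 07:00-14:30, 17:00-19:00.
Kira in UTC: 06:30-16:00, 18:00-19:00 (add 5h to convert from UTC-5).
Gabriel in UTC: 06:00-17:00 (subtract 5h to convert from UTC+5).
Diego in UTC: 07:00-16:30 (subtract 3h to convert from UTC+3).
Clara in UTC: 06:00-09:00, 10:00-12:00, 12:30-19:00 (subtract 5h to convert from UTC+5).
Ravi ∩ Divya: 07:00-10:00, 12:00-14:30, 18:00-19:00.
Ravi ∩ Divya ∩ Kira: 07:00-10:00, 12:00-14:30, 18:00-19:00.
Ravi ∩ Divya ∩ Kira ∩ Gabriel: 07:00-10:00, 12:00-14:30.
Ravi ∩ Divya ∩ Kira ∩ Gabriel ∩ Diego: 07:00-10:00, 12:00-14:30.
Ravi ∩ Divya ∩ Kira ∩ Gabriel ∩ Diego ∩ Clara: 07:00-09:00, 12:30-14:30.
So the common availability across everyone is 07:00-09:00, 12:30-14:30.
The last common window of at least 60 minutes is 12:30-14:30; a 60-minute meeting can start as late as 13:30 and still end by 14:30.

13:30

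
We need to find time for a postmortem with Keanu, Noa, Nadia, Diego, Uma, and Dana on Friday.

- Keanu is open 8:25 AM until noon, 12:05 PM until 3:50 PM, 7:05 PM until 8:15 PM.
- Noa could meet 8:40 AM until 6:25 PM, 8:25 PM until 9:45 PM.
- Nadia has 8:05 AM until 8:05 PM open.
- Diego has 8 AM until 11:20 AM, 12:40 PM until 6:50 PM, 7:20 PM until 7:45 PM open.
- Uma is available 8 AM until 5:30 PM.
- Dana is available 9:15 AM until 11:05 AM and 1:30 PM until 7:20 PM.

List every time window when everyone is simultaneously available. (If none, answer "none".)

Keanu ∩ Noa: 08:40-12:00, 12:05-15:50.
Keanu ∩ Noa ∩ Nadia: 08:40-12:00, 12:05-15:50.
Keanu ∩ Noa ∩ Nadia ∩ Diego: 08:40-11:20, 12:40-15:50.
Keanu ∩ Noa ∩ Nadia ∩ Diego ∩ Uma: 08:40-11:20, 12:40-15:50.
Keanu ∩ Noa ∩ Nadia ∩ Diego ∩ Uma ∩ Dana: 09:15-11:05, 13:30-15:50.

09:15-11:05, 13:30-15:50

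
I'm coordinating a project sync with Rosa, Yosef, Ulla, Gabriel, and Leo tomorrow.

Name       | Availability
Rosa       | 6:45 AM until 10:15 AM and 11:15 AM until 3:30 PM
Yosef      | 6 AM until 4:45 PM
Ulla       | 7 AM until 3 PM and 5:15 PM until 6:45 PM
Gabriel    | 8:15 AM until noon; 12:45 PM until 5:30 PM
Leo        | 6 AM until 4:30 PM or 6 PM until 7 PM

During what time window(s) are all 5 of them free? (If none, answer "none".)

Rosa ∩ Yosef: 06:45-10:15, 11:15-15:30.
Rosa ∩ Yosef ∩ Ulla: 07:00-10:15, 11:15-15:00.
Rosa ∩ Yosef ∩ Ulla ∩ Gabriel: 08:15-10:15, 11:15-12:00, 12:45-15:00.
Rosa ∩ Yosef ∩ Ulla ∩ Gabriel ∩ Leo: 08:15-10:15, 11:15-12:00, 12:45-15:00.

08:15-10:15, 11:15-12:00, 12:45-15:00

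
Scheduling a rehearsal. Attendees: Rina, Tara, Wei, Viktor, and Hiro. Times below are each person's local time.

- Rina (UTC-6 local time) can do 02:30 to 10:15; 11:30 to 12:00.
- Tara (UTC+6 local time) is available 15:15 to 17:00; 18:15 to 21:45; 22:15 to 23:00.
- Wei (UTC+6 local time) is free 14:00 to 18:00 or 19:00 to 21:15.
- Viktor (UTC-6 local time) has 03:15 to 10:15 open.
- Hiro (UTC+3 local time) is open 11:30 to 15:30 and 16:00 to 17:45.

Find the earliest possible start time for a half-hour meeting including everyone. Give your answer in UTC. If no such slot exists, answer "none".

09:15

Rina in UTC: 08:30-16:15, 17:30-18:00 (add 6h to convert from UTC-6).
Tara in UTC: 09:15-11:00, 12:15-15:45, 16:15-17:00 (subtract 6h to convert from UTC+6).
Wei in UTC: 08:00-12:00, 13:00-15:15 (subtract 6h to convert from UTC+6).
Viktor in UTC: 09:15-16:15 (add 6h to convert from UTC-6).
Hiro in UTC: 08:30-12:30, 13:00-14:45 (subtract 3h to convert from UTC+3).
Rina ∩ Tara: 09:15-11:00, 12:15-15:45.
Rina ∩ Tara ∩ Wei: 09:15-11:00, 13:00-15:15.
Rina ∩ Tara ∩ Wei ∩ Viktor: 09:15-11:00, 13:00-15:15.
Rina ∩ Tara ∩ Wei ∩ Viktor ∩ Hiro: 09:15-11:00, 13:00-14:45.
So the common availability across everyone is 09:15-11:00, 13:00-14:45.
The first common window of at least 30 minutes is 09:15-11:00, so the earliest start is 09:15.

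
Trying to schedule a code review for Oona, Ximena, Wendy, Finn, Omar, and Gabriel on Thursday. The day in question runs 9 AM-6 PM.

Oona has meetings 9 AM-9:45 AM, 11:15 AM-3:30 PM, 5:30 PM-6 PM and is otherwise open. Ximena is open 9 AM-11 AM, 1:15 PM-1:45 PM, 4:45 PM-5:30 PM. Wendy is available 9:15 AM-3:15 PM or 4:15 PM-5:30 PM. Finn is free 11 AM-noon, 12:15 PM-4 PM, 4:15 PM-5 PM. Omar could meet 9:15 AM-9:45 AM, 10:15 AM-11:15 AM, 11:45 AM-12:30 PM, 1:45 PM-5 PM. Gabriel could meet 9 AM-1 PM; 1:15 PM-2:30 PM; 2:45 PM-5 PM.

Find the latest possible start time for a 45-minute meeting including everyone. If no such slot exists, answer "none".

Oona free: 09:45-11:15, 15:30-17:30 (invert busy blocks within the working day).
Ximena free: 09:00-11:00, 13:15-13:45, 16:45-17:30.
Wendy free: 09:15-15:15, 16:15-17:30.
Finn free: 11:00-12:00, 12:15-16:00, 16:15-17:00.
Omar free: 09:15-09:45, 10:15-11:15, 11:45-12:30, 13:45-17:00.
Gabriel free: 09:00-13:00, 13:15-14:30, 14:45-17:00.
Oona ∩ Ximena: 09:45-11:00, 16:45-17:30.
Oona ∩ Ximena ∩ Wendy: 09:45-11:00, 16:45-17:30.
Oona ∩ Ximena ∩ Wendy ∩ Finn: 16:45-17:00.
Oona ∩ Ximena ∩ Wendy ∩ Finn ∩ Omar: 16:45-17:00.
Oona ∩ Ximena ∩ Wendy ∩ Finn ∩ Omar ∩ Gabriel: 16:45-17:00.
No common window is at least 45 minutes long.

none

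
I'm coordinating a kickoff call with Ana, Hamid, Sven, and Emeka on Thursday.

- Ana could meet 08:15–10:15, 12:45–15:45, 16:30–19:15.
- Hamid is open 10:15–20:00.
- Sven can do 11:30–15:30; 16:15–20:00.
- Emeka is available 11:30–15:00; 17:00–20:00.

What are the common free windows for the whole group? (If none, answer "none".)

12:45-15:00, 17:00-19:15

Ana ∩ Hamid: 12:45-15:45, 16:30-19:15.
Ana ∩ Hamid ∩ Sven: 12:45-15:30, 16:30-19:15.
Ana ∩ Hamid ∩ Sven ∩ Emeka: 12:45-15:00, 17:00-19:15.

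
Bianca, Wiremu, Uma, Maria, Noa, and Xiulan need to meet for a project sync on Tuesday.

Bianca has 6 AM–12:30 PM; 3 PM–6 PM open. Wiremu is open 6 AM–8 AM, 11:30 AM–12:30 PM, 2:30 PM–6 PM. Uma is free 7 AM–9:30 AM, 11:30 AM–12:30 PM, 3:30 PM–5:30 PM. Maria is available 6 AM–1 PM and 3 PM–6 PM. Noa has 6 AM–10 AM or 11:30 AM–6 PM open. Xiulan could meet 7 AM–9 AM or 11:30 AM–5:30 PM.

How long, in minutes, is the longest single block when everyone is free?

Bianca ∩ Wiremu: 06:00-08:00, 11:30-12:30, 15:00-18:00.
Bianca ∩ Wiremu ∩ Uma: 07:00-08:00, 11:30-12:30, 15:30-17:30.
Bianca ∩ Wiremu ∩ Uma ∩ Maria: 07:00-08:00, 11:30-12:30, 15:30-17:30.
Bianca ∩ Wiremu ∩ Uma ∩ Maria ∩ Noa: 07:00-08:00, 11:30-12:30, 15:30-17:30.
Bianca ∩ Wiremu ∩ Uma ∩ Maria ∩ Noa ∩ Xiulan: 07:00-08:00, 11:30-12:30, 15:30-17:30.
Those are the intersection windows.
The longest is 15:30-17:30 at 120 minutes.

120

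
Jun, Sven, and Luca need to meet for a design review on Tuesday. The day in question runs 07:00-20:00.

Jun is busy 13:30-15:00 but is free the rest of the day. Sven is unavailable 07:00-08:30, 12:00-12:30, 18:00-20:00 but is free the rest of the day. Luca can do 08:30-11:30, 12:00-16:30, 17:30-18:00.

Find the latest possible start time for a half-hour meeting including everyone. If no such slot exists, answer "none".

17:30

Jun free: 07:00-13:30, 15:00-20:00 (invert busy blocks within the working day).
Sven free: 08:30-12:00, 12:30-18:00 (invert busy blocks within the working day).
Luca free: 08:30-11:30, 12:00-16:30, 17:30-18:00.
Jun ∩ Sven: 08:30-12:00, 12:30-13:30, 15:00-18:00.
Jun ∩ Sven ∩ Luca: 08:30-11:30, 12:30-13:30, 15:00-16:30, 17:30-18:00.
Those are the intersection windows.
The last common window of at least 30 minutes is 17:30-18:00; a 30-minute meeting can start as late as 17:30 and still end by 18:00.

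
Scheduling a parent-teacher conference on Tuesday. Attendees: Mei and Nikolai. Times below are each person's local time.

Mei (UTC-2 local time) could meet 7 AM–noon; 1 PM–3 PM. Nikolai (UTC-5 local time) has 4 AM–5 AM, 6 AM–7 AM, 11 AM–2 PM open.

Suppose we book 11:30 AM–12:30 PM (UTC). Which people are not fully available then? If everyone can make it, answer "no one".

Mei in UTC: 09:00-14:00, 15:00-17:00 (add 2h to convert from UTC-2).
Nikolai in UTC: 09:00-10:00, 11:00-12:00, 16:00-19:00 (add 5h to convert from UTC-5).
Mei: free for 11:30-12:30. Nikolai: not fully free for 11:30-12:30.

Nikolai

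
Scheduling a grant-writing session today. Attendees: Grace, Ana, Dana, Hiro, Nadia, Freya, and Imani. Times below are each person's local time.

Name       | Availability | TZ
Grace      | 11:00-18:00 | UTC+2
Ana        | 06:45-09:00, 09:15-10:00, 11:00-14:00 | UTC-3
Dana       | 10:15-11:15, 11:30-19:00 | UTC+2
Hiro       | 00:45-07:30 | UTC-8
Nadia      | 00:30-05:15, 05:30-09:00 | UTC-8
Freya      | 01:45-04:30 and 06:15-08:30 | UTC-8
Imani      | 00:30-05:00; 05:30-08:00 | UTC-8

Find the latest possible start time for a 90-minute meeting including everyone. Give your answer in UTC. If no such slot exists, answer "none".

10:30

Grace in UTC: 09:00-16:00 (subtract 2h to convert from UTC+2).
Ana in UTC: 09:45-12:00, 12:15-13:00, 14:00-17:00 (add 3h to convert from UTC-3).
Dana in UTC: 08:15-09:15, 09:30-17:00 (subtract 2h to convert from UTC+2).
Hiro in UTC: 08:45-15:30 (add 8h to convert from UTC-8).
Nadia in UTC: 08:30-13:15, 13:30-17:00 (add 8h to convert from UTC-8).
Freya in UTC: 09:45-12:30, 14:15-16:30 (add 8h to convert from UTC-8).
Imani in UTC: 08:30-13:00, 13:30-16:00 (add 8h to convert from UTC-8).
Grace ∩ Ana: 09:45-12:00, 12:15-13:00, 14:00-16:00.
Grace ∩ Ana ∩ Dana: 09:45-12:00, 12:15-13:00, 14:00-16:00.
Grace ∩ Ana ∩ Dana ∩ Hiro: 09:45-12:00, 12:15-13:00, 14:00-15:30.
Grace ∩ Ana ∩ Dana ∩ Hiro ∩ Nadia: 09:45-12:00, 12:15-13:00, 14:00-15:30.
Grace ∩ Ana ∩ Dana ∩ Hiro ∩ Nadia ∩ Freya: 09:45-12:00, 12:15-12:30, 14:15-15:30.
Grace ∩ Ana ∩ Dana ∩ Hiro ∩ Nadia ∩ Freya ∩ Imani: 09:45-12:00, 12:15-12:30, 14:15-15:30.
The last common window of at least 90 minutes is 09:45-12:00; a 90-minute meeting can start as late as 10:30 and still end by 12:00.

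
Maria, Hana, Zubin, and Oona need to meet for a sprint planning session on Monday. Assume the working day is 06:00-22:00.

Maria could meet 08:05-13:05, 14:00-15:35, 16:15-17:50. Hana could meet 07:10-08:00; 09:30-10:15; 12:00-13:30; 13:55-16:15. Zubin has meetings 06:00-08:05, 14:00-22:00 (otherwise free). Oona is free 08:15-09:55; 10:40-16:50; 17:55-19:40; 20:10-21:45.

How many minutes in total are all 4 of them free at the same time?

90

Maria free: 08:05-13:05, 14:00-15:35, 16:15-17:50.
Hana free: 07:10-08:00, 09:30-10:15, 12:00-13:30, 13:55-16:15.
Zubin free: 08:05-14:00 (invert busy blocks within the working day).
Oona free: 08:15-09:55, 10:40-16:50, 17:55-19:40, 20:10-21:45.
Maria ∩ Hana: 09:30-10:15, 12:00-13:05, 14:00-15:35.
Maria ∩ Hana ∩ Zubin: 09:30-10:15, 12:00-13:05.
Maria ∩ Hana ∩ Zubin ∩ Oona: 09:30-09:55, 12:00-13:05.
Those are the intersection windows.
Summing the common windows: 25 + 65 = 90 minutes.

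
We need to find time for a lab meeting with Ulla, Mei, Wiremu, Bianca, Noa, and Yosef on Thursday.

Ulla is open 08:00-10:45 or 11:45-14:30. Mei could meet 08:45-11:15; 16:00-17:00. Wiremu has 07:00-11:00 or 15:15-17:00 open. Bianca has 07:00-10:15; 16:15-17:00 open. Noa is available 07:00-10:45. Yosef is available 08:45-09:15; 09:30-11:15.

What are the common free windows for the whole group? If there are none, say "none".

08:45-09:15, 09:30-10:15

Ulla ∩ Mei: 08:45-10:45.
Ulla ∩ Mei ∩ Wiremu: 08:45-10:45.
Ulla ∩ Mei ∩ Wiremu ∩ Bianca: 08:45-10:15.
Ulla ∩ Mei ∩ Wiremu ∩ Bianca ∩ Noa: 08:45-10:15.
Ulla ∩ Mei ∩ Wiremu ∩ Bianca ∩ Noa ∩ Yosef: 08:45-09:15, 09:30-10:15.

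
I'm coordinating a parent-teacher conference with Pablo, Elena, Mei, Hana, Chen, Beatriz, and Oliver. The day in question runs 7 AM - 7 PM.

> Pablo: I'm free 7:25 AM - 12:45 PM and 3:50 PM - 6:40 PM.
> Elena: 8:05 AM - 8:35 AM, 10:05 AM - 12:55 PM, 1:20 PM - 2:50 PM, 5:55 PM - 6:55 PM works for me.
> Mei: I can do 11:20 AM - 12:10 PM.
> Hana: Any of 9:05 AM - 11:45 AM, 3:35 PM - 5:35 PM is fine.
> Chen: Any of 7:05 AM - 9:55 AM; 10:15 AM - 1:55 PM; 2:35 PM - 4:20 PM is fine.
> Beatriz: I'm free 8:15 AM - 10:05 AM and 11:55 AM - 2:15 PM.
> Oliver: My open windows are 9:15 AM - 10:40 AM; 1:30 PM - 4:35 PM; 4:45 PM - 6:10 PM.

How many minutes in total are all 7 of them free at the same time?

0

Pablo ∩ Elena: 08:05-08:35, 10:05-12:45, 17:55-18:40.
Pablo ∩ Elena ∩ Mei: 11:20-12:10.
Pablo ∩ Elena ∩ Mei ∩ Hana: 11:20-11:45.
Pablo ∩ Elena ∩ Mei ∩ Hana ∩ Chen: 11:20-11:45.
Pablo ∩ Elena ∩ Mei ∩ Hana ∩ Chen ∩ Beatriz: ∅.
Pablo ∩ Elena ∩ Mei ∩ Hana ∩ Chen ∩ Beatriz ∩ Oliver: ∅.
There is no time when everyone is free.
There is no common window, so the total is 0 minutes.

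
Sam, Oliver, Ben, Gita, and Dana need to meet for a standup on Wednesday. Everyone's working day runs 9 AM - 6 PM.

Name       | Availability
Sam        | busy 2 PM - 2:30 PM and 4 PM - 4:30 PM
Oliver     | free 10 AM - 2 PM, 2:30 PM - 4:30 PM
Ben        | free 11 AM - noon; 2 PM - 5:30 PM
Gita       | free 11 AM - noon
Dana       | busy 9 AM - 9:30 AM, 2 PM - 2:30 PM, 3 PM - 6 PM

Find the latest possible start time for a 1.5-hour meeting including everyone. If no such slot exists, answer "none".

none

Sam free: 09:00-14:00, 14:30-16:00, 16:30-18:00 (invert busy blocks within the working day).
Oliver free: 10:00-14:00, 14:30-16:30.
Ben free: 11:00-12:00, 14:00-17:30.
Gita free: 11:00-12:00.
Dana free: 09:30-14:00, 14:30-15:00 (invert busy blocks within the working day).
Sam ∩ Oliver: 10:00-14:00, 14:30-16:00.
Sam ∩ Oliver ∩ Ben: 11:00-12:00, 14:30-16:00.
Sam ∩ Oliver ∩ Ben ∩ Gita: 11:00-12:00.
Sam ∩ Oliver ∩ Ben ∩ Gita ∩ Dana: 11:00-12:00.
No common window is at least 90 minutes long.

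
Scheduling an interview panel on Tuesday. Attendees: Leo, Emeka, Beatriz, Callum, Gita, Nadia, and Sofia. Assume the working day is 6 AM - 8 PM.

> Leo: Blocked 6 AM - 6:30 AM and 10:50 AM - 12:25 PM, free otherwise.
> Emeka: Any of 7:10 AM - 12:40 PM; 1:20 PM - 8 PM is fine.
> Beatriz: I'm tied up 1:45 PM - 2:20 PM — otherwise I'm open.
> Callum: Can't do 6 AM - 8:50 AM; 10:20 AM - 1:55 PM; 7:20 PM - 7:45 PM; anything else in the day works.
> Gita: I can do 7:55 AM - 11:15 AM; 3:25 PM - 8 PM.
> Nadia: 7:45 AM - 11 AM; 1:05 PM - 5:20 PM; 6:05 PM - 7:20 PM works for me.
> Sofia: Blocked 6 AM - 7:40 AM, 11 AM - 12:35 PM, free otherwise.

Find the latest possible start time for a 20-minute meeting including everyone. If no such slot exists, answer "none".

19:00

Leo free: 06:30-10:50, 12:25-20:00 (invert busy blocks within the working day).
Emeka free: 07:10-12:40, 13:20-20:00.
Beatriz free: 06:00-13:45, 14:20-20:00 (invert busy blocks within the working day).
Callum free: 08:50-10:20, 13:55-19:20, 19:45-20:00 (invert busy blocks within the working day).
Gita free: 07:55-11:15, 15:25-20:00.
Nadia free: 07:45-11:00, 13:05-17:20, 18:05-19:20.
Sofia free: 07:40-11:00, 12:35-20:00 (invert busy blocks within the working day).
Leo ∩ Emeka: 07:10-10:50, 12:25-12:40, 13:20-20:00.
Leo ∩ Emeka ∩ Beatriz: 07:10-10:50, 12:25-12:40, 13:20-13:45, 14:20-20:00.
Leo ∩ Emeka ∩ Beatriz ∩ Callum: 08:50-10:20, 14:20-19:20, 19:45-20:00.
Leo ∩ Emeka ∩ Beatriz ∩ Callum ∩ Gita: 08:50-10:20, 15:25-19:20, 19:45-20:00.
Leo ∩ Emeka ∩ Beatriz ∩ Callum ∩ Gita ∩ Nadia: 08:50-10:20, 15:25-17:20, 18:05-19:20.
Leo ∩ Emeka ∩ Beatriz ∩ Callum ∩ Gita ∩ Nadia ∩ Sofia: 08:50-10:20, 15:25-17:20, 18:05-19:20.
Those are the intersection windows.
The last common window of at least 20 minutes is 18:05-19:20; a 20-minute meeting can start as late as 19:00 and still end by 19:20.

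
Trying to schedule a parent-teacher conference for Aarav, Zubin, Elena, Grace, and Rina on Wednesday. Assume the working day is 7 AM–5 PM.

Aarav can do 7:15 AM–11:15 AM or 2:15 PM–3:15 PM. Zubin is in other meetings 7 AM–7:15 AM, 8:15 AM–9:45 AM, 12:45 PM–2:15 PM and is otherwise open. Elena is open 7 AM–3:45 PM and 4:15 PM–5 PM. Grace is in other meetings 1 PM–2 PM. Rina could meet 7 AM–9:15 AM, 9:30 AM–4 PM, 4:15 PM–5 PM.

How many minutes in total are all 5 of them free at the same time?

210

Aarav free: 07:15-11:15, 14:15-15:15.
Zubin free: 07:15-08:15, 09:45-12:45, 14:15-17:00 (invert busy blocks within the working day).
Elena free: 07:00-15:45, 16:15-17:00.
Grace free: 07:00-13:00, 14:00-17:00 (invert busy blocks within the working day).
Rina free: 07:00-09:15, 09:30-16:00, 16:15-17:00.
Aarav ∩ Zubin: 07:15-08:15, 09:45-11:15, 14:15-15:15.
Aarav ∩ Zubin ∩ Elena: 07:15-08:15, 09:45-11:15, 14:15-15:15.
Aarav ∩ Zubin ∩ Elena ∩ Grace: 07:15-08:15, 09:45-11:15, 14:15-15:15.
Aarav ∩ Zubin ∩ Elena ∩ Grace ∩ Rina: 07:15-08:15, 09:45-11:15, 14:15-15:15.
Summing the common windows: 60 + 90 + 60 = 210 minutes.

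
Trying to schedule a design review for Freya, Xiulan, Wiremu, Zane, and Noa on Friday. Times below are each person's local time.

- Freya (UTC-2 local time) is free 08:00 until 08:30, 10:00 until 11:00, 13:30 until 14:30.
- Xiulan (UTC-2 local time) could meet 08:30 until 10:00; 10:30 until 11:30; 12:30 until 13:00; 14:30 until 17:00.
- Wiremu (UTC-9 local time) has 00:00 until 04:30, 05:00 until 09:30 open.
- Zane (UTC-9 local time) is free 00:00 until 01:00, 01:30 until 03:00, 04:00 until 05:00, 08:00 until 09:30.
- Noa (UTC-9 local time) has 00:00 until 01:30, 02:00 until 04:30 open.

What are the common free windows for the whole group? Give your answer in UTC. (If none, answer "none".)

none

Freya in UTC: 10:00-10:30, 12:00-13:00, 15:30-16:30 (add 2h to convert from UTC-2).
Xiulan in UTC: 10:30-12:00, 12:30-13:30, 14:30-15:00, 16:30-19:00 (add 2h to convert from UTC-2).
Wiremu in UTC: 09:00-13:30, 14:00-18:30 (add 9h to convert from UTC-9).
Zane in UTC: 09:00-10:00, 10:30-12:00, 13:00-14:00, 17:00-18:30 (add 9h to convert from UTC-9).
Noa in UTC: 09:00-10:30, 11:00-13:30 (add 9h to convert from UTC-9).
Freya ∩ Xiulan: 12:30-13:00.
Freya ∩ Xiulan ∩ Wiremu: 12:30-13:00.
Freya ∩ Xiulan ∩ Wiremu ∩ Zane: ∅.
Freya ∩ Xiulan ∩ Wiremu ∩ Zane ∩ Noa: ∅.
There is no time when everyone is free.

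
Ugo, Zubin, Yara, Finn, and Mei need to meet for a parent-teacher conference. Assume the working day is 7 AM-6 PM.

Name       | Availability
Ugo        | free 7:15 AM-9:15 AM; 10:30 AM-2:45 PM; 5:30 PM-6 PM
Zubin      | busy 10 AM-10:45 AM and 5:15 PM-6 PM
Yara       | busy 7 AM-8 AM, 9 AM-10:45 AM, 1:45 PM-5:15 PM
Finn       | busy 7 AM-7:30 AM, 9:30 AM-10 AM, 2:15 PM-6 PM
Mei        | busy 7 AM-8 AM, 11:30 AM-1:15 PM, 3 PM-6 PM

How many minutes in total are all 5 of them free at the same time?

135

Ugo free: 07:15-09:15, 10:30-14:45, 17:30-18:00.
Zubin free: 07:00-10:00, 10:45-17:15 (invert busy blocks within the working day).
Yara free: 08:00-09:00, 10:45-13:45, 17:15-18:00 (invert busy blocks within the working day).
Finn free: 07:30-09:30, 10:00-14:15 (invert busy blocks within the working day).
Mei free: 08:00-11:30, 13:15-15:00 (invert busy blocks within the working day).
Ugo ∩ Zubin: 07:15-09:15, 10:45-14:45.
Ugo ∩ Zubin ∩ Yara: 08:00-09:00, 10:45-13:45.
Ugo ∩ Zubin ∩ Yara ∩ Finn: 08:00-09:00, 10:45-13:45.
Ugo ∩ Zubin ∩ Yara ∩ Finn ∩ Mei: 08:00-09:00, 10:45-11:30, 13:15-13:45.
Summing the common windows: 60 + 45 + 30 = 135 minutes.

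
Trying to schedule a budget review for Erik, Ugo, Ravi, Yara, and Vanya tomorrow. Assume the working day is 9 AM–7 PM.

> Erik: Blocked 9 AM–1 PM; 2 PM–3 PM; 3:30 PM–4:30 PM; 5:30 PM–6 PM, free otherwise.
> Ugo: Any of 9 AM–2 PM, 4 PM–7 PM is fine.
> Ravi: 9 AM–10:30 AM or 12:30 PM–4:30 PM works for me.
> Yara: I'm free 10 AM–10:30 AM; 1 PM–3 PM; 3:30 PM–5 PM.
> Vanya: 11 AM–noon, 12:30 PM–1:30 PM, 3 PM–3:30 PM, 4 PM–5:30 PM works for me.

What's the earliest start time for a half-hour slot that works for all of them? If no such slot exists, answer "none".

Erik free: 13:00-14:00, 15:00-15:30, 16:30-17:30, 18:00-19:00 (invert busy blocks within the working day).
Ugo free: 09:00-14:00, 16:00-19:00.
Ravi free: 09:00-10:30, 12:30-16:30.
Yara free: 10:00-10:30, 13:00-15:00, 15:30-17:00.
Vanya free: 11:00-12:00, 12:30-13:30, 15:00-15:30, 16:00-17:30.
Erik ∩ Ugo: 13:00-14:00, 16:30-17:30, 18:00-19:00.
Erik ∩ Ugo ∩ Ravi: 13:00-14:00.
Erik ∩ Ugo ∩ Ravi ∩ Yara: 13:00-14:00.
Erik ∩ Ugo ∩ Ravi ∩ Yara ∩ Vanya: 13:00-13:30.
The first common window of at least 30 minutes is 13:00-13:30, so the earliest start is 13:00.

13:00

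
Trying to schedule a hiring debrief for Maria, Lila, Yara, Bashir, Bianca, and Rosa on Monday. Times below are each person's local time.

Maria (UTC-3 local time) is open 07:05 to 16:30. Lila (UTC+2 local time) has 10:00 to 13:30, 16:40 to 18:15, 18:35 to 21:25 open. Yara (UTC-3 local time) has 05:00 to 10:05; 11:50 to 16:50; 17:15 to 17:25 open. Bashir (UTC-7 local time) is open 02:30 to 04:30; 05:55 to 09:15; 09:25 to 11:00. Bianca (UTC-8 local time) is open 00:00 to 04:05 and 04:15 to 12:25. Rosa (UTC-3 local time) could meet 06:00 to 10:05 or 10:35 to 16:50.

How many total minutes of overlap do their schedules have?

Maria in UTC: 10:05-19:30 (add 3h to convert from UTC-3).
Lila in UTC: 08:00-11:30, 14:40-16:15, 16:35-19:25 (subtract 2h to convert from UTC+2).
Yara in UTC: 08:00-13:05, 14:50-19:50, 20:15-20:25 (add 3h to convert from UTC-3).
Bashir in UTC: 09:30-11:30, 12:55-16:15, 16:25-18:00 (add 7h to convert from UTC-7).
Bianca in UTC: 08:00-12:05, 12:15-20:25 (add 8h to convert from UTC-8).
Rosa in UTC: 09:00-13:05, 13:35-19:50 (add 3h to convert from UTC-3).
Maria ∩ Lila: 10:05-11:30, 14:40-16:15, 16:35-19:25.
Maria ∩ Lila ∩ Yara: 10:05-11:30, 14:50-16:15, 16:35-19:25.
Maria ∩ Lila ∩ Yara ∩ Bashir: 10:05-11:30, 14:50-16:15, 16:35-18:00.
Maria ∩ Lila ∩ Yara ∩ Bashir ∩ Bianca: 10:05-11:30, 14:50-16:15, 16:35-18:00.
Maria ∩ Lila ∩ Yara ∩ Bashir ∩ Bianca ∩ Rosa: 10:05-11:30, 14:50-16:15, 16:35-18:00.
Summing the common windows: 85 + 85 + 85 = 255 minutes.

255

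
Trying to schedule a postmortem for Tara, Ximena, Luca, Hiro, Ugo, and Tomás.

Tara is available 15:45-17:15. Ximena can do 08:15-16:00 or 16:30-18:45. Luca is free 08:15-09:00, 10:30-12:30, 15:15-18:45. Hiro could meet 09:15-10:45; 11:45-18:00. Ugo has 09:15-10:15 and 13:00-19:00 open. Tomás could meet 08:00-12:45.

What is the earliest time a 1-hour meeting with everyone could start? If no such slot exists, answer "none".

none

Tara ∩ Ximena: 15:45-16:00, 16:30-17:15.
Tara ∩ Ximena ∩ Luca: 15:45-16:00, 16:30-17:15.
Tara ∩ Ximena ∩ Luca ∩ Hiro: 15:45-16:00, 16:30-17:15.
Tara ∩ Ximena ∩ Luca ∩ Hiro ∩ Ugo: 15:45-16:00, 16:30-17:15.
Tara ∩ Ximena ∩ Luca ∩ Hiro ∩ Ugo ∩ Tomás: ∅.
There is no time when everyone is free.
No common window is at least 60 minutes long.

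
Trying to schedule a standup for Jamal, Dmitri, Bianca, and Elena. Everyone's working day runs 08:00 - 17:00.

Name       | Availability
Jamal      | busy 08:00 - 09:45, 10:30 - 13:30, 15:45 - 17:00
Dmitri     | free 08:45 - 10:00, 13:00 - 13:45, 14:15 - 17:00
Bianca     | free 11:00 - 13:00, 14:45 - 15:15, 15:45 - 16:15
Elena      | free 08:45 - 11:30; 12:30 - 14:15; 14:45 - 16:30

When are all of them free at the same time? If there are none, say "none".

14:45-15:15

Jamal free: 09:45-10:30, 13:30-15:45 (invert busy blocks within the working day).
Dmitri free: 08:45-10:00, 13:00-13:45, 14:15-17:00.
Bianca free: 11:00-13:00, 14:45-15:15, 15:45-16:15.
Elena free: 08:45-11:30, 12:30-14:15, 14:45-16:30.
Jamal ∩ Dmitri: 09:45-10:00, 13:30-13:45, 14:15-15:45.
Jamal ∩ Dmitri ∩ Bianca: 14:45-15:15.
Jamal ∩ Dmitri ∩ Bianca ∩ Elena: 14:45-15:15.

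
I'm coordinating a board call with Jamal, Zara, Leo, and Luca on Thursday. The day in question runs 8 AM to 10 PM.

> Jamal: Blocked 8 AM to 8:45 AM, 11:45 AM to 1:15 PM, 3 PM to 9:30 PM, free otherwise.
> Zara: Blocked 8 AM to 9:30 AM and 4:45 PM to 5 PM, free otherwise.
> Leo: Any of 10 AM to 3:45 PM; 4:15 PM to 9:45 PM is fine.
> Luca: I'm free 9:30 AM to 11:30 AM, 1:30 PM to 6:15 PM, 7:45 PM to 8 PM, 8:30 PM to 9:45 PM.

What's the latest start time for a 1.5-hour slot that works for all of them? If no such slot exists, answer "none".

13:30

Jamal free: 08:45-11:45, 13:15-15:00, 21:30-22:00 (invert busy blocks within the working day).
Zara free: 09:30-16:45, 17:00-22:00 (invert busy blocks within the working day).
Leo free: 10:00-15:45, 16:15-21:45.
Luca free: 09:30-11:30, 13:30-18:15, 19:45-20:00, 20:30-21:45.
Jamal ∩ Zara: 09:30-11:45, 13:15-15:00, 21:30-22:00.
Jamal ∩ Zara ∩ Leo: 10:00-11:45, 13:15-15:00, 21:30-21:45.
Jamal ∩ Zara ∩ Leo ∩ Luca: 10:00-11:30, 13:30-15:00, 21:30-21:45.
The last common window of at least 90 minutes is 13:30-15:00; a 90-minute meeting can start as late as 13:30 and still end by 15:00.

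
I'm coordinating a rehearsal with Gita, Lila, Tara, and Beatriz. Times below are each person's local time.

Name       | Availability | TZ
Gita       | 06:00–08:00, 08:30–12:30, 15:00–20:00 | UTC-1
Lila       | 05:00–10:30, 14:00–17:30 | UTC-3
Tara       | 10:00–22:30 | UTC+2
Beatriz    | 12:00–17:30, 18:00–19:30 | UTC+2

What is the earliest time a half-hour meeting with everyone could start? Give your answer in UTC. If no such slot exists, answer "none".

10:00

Gita in UTC: 07:00-09:00, 09:30-13:30, 16:00-21:00 (add 1h to convert from UTC-1).
Lila in UTC: 08:00-13:30, 17:00-20:30 (add 3h to convert from UTC-3).
Tara in UTC: 08:00-20:30 (subtract 2h to convert from UTC+2).
Beatriz in UTC: 10:00-15:30, 16:00-17:30 (subtract 2h to convert from UTC+2).
Gita ∩ Lila: 08:00-09:00, 09:30-13:30, 17:00-20:30.
Gita ∩ Lila ∩ Tara: 08:00-09:00, 09:30-13:30, 17:00-20:30.
Gita ∩ Lila ∩ Tara ∩ Beatriz: 10:00-13:30, 17:00-17:30.
The first common window of at least 30 minutes is 10:00-13:30, so the earliest start is 10:00.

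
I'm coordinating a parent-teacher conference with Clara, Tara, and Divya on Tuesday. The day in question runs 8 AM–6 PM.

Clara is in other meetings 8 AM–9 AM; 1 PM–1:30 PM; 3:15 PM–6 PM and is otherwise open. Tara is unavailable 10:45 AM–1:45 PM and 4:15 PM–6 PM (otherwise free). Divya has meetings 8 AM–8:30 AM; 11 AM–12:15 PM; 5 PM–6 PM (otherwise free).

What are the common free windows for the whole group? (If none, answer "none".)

Clara free: 09:00-13:00, 13:30-15:15 (invert busy blocks within the working day).
Tara free: 08:00-10:45, 13:45-16:15 (invert busy blocks within the working day).
Divya free: 08:30-11:00, 12:15-17:00 (invert busy blocks within the working day).
Clara ∩ Tara: 09:00-10:45, 13:45-15:15.
Clara ∩ Tara ∩ Divya: 09:00-10:45, 13:45-15:15.
Those are the intersection windows.

09:00-10:45, 13:45-15:15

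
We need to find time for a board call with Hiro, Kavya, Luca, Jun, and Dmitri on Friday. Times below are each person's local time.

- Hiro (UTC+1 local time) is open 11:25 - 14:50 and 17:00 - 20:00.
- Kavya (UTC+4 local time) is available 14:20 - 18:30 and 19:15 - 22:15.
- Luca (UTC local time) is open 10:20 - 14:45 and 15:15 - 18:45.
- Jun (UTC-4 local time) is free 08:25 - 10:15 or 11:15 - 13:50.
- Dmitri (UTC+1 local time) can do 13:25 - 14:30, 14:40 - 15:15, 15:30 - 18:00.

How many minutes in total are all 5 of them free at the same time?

Hiro in UTC: 10:25-13:50, 16:00-19:00 (subtract 1h to convert from UTC+1).
Kavya in UTC: 10:20-14:30, 15:15-18:15 (subtract 4h to convert from UTC+4).
Luca in UTC: 10:20-14:45, 15:15-18:45.
Jun in UTC: 12:25-14:15, 15:15-17:50 (add 4h to convert from UTC-4).
Dmitri in UTC: 12:25-13:30, 13:40-14:15, 14:30-17:00 (subtract 1h to convert from UTC+1).
Hiro ∩ Kavya: 10:25-13:50, 16:00-18:15.
Hiro ∩ Kavya ∩ Luca: 10:25-13:50, 16:00-18:15.
Hiro ∩ Kavya ∩ Luca ∩ Jun: 12:25-13:50, 16:00-17:50.
Hiro ∩ Kavya ∩ Luca ∩ Jun ∩ Dmitri: 12:25-13:30, 13:40-13:50, 16:00-17:00.
Summing the common windows: 65 + 10 + 60 = 135 minutes.

135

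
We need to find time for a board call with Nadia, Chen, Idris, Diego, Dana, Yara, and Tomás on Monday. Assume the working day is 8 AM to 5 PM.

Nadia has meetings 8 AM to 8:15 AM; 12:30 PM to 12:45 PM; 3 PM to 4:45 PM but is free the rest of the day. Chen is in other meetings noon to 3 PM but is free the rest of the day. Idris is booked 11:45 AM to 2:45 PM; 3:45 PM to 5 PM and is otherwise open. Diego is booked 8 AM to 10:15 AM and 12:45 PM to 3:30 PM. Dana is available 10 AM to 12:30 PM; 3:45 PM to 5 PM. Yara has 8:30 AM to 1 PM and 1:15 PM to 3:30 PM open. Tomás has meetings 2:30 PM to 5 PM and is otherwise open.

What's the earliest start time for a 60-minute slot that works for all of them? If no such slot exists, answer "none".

Nadia free: 08:15-12:30, 12:45-15:00, 16:45-17:00 (invert busy blocks within the working day).
Chen free: 08:00-12:00, 15:00-17:00 (invert busy blocks within the working day).
Idris free: 08:00-11:45, 14:45-15:45 (invert busy blocks within the working day).
Diego free: 10:15-12:45, 15:30-17:00 (invert busy blocks within the working day).
Dana free: 10:00-12:30, 15:45-17:00.
Yara free: 08:30-13:00, 13:15-15:30.
Tomás free: 08:00-14:30 (invert busy blocks within the working day).
Nadia ∩ Chen: 08:15-12:00, 16:45-17:00.
Nadia ∩ Chen ∩ Idris: 08:15-11:45.
Nadia ∩ Chen ∩ Idris ∩ Diego: 10:15-11:45.
Nadia ∩ Chen ∩ Idris ∩ Diego ∩ Dana: 10:15-11:45.
Nadia ∩ Chen ∩ Idris ∩ Diego ∩ Dana ∩ Yara: 10:15-11:45.
Nadia ∩ Chen ∩ Idris ∩ Diego ∩ Dana ∩ Yara ∩ Tomás: 10:15-11:45.
The first common window of at least 60 minutes is 10:15-11:45, so the earliest start is 10:15.

10:15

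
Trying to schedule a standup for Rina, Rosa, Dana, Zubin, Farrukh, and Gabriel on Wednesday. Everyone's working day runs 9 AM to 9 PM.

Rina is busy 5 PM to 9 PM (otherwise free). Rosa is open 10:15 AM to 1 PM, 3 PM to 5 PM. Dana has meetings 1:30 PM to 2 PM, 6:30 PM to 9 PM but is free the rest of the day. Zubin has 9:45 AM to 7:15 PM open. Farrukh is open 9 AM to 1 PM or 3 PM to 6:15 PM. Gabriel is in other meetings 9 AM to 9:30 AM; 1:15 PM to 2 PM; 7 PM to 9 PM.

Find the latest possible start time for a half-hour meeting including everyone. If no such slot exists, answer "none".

16:30

Rina free: 09:00-17:00 (invert busy blocks within the working day).
Rosa free: 10:15-13:00, 15:00-17:00.
Dana free: 09:00-13:30, 14:00-18:30 (invert busy blocks within the working day).
Zubin free: 09:45-19:15.
Farrukh free: 09:00-13:00, 15:00-18:15.
Gabriel free: 09:30-13:15, 14:00-19:00 (invert busy blocks within the working day).
Rina ∩ Rosa: 10:15-13:00, 15:00-17:00.
Rina ∩ Rosa ∩ Dana: 10:15-13:00, 15:00-17:00.
Rina ∩ Rosa ∩ Dana ∩ Zubin: 10:15-13:00, 15:00-17:00.
Rina ∩ Rosa ∩ Dana ∩ Zubin ∩ Farrukh: 10:15-13:00, 15:00-17:00.
Rina ∩ Rosa ∩ Dana ∩ Zubin ∩ Farrukh ∩ Gabriel: 10:15-13:00, 15:00-17:00.
So the common availability across everyone is 10:15-13:00, 15:00-17:00.
The last common window of at least 30 minutes is 15:00-17:00; a 30-minute meeting can start as late as 16:30 and still end by 17:00.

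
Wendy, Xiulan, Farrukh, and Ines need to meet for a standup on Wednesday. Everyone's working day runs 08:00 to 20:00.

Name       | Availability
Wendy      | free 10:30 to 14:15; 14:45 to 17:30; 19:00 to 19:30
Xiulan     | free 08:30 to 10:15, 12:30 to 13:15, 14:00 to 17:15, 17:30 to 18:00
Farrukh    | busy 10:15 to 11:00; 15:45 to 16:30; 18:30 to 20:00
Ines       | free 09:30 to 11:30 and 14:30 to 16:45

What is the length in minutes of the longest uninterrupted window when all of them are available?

60

Wendy free: 10:30-14:15, 14:45-17:30, 19:00-19:30.
Xiulan free: 08:30-10:15, 12:30-13:15, 14:00-17:15, 17:30-18:00.
Farrukh free: 08:00-10:15, 11:00-15:45, 16:30-18:30 (invert busy blocks within the working day).
Ines free: 09:30-11:30, 14:30-16:45.
Wendy ∩ Xiulan: 12:30-13:15, 14:00-14:15, 14:45-17:15.
Wendy ∩ Xiulan ∩ Farrukh: 12:30-13:15, 14:00-14:15, 14:45-15:45, 16:30-17:15.
Wendy ∩ Xiulan ∩ Farrukh ∩ Ines: 14:45-15:45, 16:30-16:45.
The longest is 14:45-15:45 at 60 minutes.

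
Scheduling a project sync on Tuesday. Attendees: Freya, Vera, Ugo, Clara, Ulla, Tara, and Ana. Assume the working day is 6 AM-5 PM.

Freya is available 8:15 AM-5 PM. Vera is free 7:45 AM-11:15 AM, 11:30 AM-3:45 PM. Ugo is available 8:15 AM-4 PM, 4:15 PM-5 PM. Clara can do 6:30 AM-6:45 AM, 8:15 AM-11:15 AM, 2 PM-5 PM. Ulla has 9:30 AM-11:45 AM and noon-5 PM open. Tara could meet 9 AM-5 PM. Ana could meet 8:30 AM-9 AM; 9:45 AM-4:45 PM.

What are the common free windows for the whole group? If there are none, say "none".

09:45-11:15, 14:00-15:45

Freya ∩ Vera: 08:15-11:15, 11:30-15:45.
Freya ∩ Vera ∩ Ugo: 08:15-11:15, 11:30-15:45.
Freya ∩ Vera ∩ Ugo ∩ Clara: 08:15-11:15, 14:00-15:45.
Freya ∩ Vera ∩ Ugo ∩ Clara ∩ Ulla: 09:30-11:15, 14:00-15:45.
Freya ∩ Vera ∩ Ugo ∩ Clara ∩ Ulla ∩ Tara: 09:30-11:15, 14:00-15:45.
Freya ∩ Vera ∩ Ugo ∩ Clara ∩ Ulla ∩ Tara ∩ Ana: 09:45-11:15, 14:00-15:45.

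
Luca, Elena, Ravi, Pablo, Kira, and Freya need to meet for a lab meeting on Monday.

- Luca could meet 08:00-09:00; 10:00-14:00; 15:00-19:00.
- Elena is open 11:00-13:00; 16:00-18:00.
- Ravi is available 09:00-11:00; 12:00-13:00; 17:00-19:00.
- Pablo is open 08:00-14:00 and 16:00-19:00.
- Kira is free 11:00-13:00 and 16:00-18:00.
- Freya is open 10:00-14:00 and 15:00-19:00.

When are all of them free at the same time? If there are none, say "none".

12:00-13:00, 17:00-18:00

Luca ∩ Elena: 11:00-13:00, 16:00-18:00.
Luca ∩ Elena ∩ Ravi: 12:00-13:00, 17:00-18:00.
Luca ∩ Elena ∩ Ravi ∩ Pablo: 12:00-13:00, 17:00-18:00.
Luca ∩ Elena ∩ Ravi ∩ Pablo ∩ Kira: 12:00-13:00, 17:00-18:00.
Luca ∩ Elena ∩ Ravi ∩ Pablo ∩ Kira ∩ Freya: 12:00-13:00, 17:00-18:00.
Those are the intersection windows.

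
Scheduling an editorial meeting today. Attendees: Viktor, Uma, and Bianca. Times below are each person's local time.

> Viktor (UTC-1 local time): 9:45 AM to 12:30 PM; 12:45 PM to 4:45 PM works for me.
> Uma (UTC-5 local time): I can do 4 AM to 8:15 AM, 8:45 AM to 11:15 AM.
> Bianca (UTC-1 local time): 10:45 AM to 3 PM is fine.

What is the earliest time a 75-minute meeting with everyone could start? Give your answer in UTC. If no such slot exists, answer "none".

11:45

Viktor in UTC: 10:45-13:30, 13:45-17:45 (add 1h to convert from UTC-1).
Uma in UTC: 09:00-13:15, 13:45-16:15 (add 5h to convert from UTC-5).
Bianca in UTC: 11:45-16:00 (add 1h to convert from UTC-1).
Viktor ∩ Uma: 10:45-13:15, 13:45-16:15.
Viktor ∩ Uma ∩ Bianca: 11:45-13:15, 13:45-16:00.
Those are the intersection windows.
The first common window of at least 75 minutes is 11:45-13:15, so the earliest start is 11:45.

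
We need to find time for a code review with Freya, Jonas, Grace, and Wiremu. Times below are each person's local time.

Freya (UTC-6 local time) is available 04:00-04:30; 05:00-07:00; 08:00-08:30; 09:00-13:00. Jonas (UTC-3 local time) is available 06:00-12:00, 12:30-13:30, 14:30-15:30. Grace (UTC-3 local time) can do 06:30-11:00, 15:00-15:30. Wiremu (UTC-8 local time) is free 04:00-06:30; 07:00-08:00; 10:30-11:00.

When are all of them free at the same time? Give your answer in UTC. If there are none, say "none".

12:00-13:00

Freya in UTC: 10:00-10:30, 11:00-13:00, 14:00-14:30, 15:00-19:00 (add 6h to convert from UTC-6).
Jonas in UTC: 09:00-15:00, 15:30-16:30, 17:30-18:30 (add 3h to convert from UTC-3).
Grace in UTC: 09:30-14:00, 18:00-18:30 (add 3h to convert from UTC-3).
Wiremu in UTC: 12:00-14:30, 15:00-16:00, 18:30-19:00 (add 8h to convert from UTC-8).
Freya ∩ Jonas: 10:00-10:30, 11:00-13:00, 14:00-14:30, 15:30-16:30, 17:30-18:30.
Freya ∩ Jonas ∩ Grace: 10:00-10:30, 11:00-13:00, 18:00-18:30.
Freya ∩ Jonas ∩ Grace ∩ Wiremu: 12:00-13:00.
So the common availability across everyone is 12:00-13:00.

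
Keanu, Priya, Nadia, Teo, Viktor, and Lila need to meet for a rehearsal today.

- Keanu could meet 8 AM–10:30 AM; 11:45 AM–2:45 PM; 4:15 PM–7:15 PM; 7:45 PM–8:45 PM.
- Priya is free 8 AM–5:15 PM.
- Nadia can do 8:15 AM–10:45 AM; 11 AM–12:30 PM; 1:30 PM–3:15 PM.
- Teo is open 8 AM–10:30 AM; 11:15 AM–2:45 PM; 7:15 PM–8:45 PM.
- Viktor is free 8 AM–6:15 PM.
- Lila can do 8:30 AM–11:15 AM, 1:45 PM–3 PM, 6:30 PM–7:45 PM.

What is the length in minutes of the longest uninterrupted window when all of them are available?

120

Keanu ∩ Priya: 08:00-10:30, 11:45-14:45, 16:15-17:15.
Keanu ∩ Priya ∩ Nadia: 08:15-10:30, 11:45-12:30, 13:30-14:45.
Keanu ∩ Priya ∩ Nadia ∩ Teo: 08:15-10:30, 11:45-12:30, 13:30-14:45.
Keanu ∩ Priya ∩ Nadia ∩ Teo ∩ Viktor: 08:15-10:30, 11:45-12:30, 13:30-14:45.
Keanu ∩ Priya ∩ Nadia ∩ Teo ∩ Viktor ∩ Lila: 08:30-10:30, 13:45-14:45.
So the common availability across everyone is 08:30-10:30, 13:45-14:45.
The longest is 08:30-10:30 at 120 minutes.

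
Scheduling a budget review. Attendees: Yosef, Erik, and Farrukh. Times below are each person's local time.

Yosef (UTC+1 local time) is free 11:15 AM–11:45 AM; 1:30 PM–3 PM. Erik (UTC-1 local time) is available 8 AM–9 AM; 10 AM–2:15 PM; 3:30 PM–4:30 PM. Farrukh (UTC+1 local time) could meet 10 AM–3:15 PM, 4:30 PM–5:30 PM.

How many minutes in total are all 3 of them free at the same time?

Yosef in UTC: 10:15-10:45, 12:30-14:00 (subtract 1h to convert from UTC+1).
Erik in UTC: 09:00-10:00, 11:00-15:15, 16:30-17:30 (add 1h to convert from UTC-1).
Farrukh in UTC: 09:00-14:15, 15:30-16:30 (subtract 1h to convert from UTC+1).
Yosef ∩ Erik: 12:30-14:00.
Yosef ∩ Erik ∩ Farrukh: 12:30-14:00.
Those are the intersection windows.
That's a single block of 90 minutes.

90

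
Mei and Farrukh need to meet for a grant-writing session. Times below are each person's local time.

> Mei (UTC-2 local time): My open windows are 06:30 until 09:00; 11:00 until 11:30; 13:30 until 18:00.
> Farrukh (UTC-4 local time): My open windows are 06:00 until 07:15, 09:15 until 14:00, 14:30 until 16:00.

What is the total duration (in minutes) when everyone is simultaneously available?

Mei in UTC: 08:30-11:00, 13:00-13:30, 15:30-20:00 (add 2h to convert from UTC-2).
Farrukh in UTC: 10:00-11:15, 13:15-18:00, 18:30-20:00 (add 4h to convert from UTC-4).
Mei ∩ Farrukh: 10:00-11:00, 13:15-13:30, 15:30-18:00, 18:30-20:00.
Those are the intersection windows.
Summing the common windows: 60 + 15 + 150 + 90 = 315 minutes.

315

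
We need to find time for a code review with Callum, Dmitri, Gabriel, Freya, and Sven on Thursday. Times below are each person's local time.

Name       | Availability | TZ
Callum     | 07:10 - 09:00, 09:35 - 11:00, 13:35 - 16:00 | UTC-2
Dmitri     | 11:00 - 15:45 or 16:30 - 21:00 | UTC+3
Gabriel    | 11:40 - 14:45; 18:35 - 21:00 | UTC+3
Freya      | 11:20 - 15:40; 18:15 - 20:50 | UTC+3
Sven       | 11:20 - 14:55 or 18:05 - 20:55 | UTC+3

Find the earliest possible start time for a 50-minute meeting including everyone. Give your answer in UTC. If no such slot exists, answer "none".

Callum in UTC: 09:10-11:00, 11:35-13:00, 15:35-18:00 (add 2h to convert from UTC-2).
Dmitri in UTC: 08:00-12:45, 13:30-18:00 (subtract 3h to convert from UTC+3).
Gabriel in UTC: 08:40-11:45, 15:35-18:00 (subtract 3h to convert from UTC+3).
Freya in UTC: 08:20-12:40, 15:15-17:50 (subtract 3h to convert from UTC+3).
Sven in UTC: 08:20-11:55, 15:05-17:55 (subtract 3h to convert from UTC+3).
Callum ∩ Dmitri: 09:10-11:00, 11:35-12:45, 15:35-18:00.
Callum ∩ Dmitri ∩ Gabriel: 09:10-11:00, 11:35-11:45, 15:35-18:00.
Callum ∩ Dmitri ∩ Gabriel ∩ Freya: 09:10-11:00, 11:35-11:45, 15:35-17:50.
Callum ∩ Dmitri ∩ Gabriel ∩ Freya ∩ Sven: 09:10-11:00, 11:35-11:45, 15:35-17:50.
So the common availability across everyone is 09:10-11:00, 11:35-11:45, 15:35-17:50.
The first common window of at least 50 minutes is 09:10-11:00, so the earliest start is 09:10.

09:10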